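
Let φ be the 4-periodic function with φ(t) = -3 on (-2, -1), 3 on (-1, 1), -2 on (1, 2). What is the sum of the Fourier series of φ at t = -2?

-5/2

At t = -2 the one-sided limits are φ(-2^-) = -2 and φ(-2^+) = -3.
By Dirichlet's theorem the series converges to their average, [(-2) + (-3)]/2 = -5/2.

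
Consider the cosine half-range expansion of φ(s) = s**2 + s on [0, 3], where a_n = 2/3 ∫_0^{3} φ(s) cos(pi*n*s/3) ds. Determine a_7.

-48/(49*pi**2)

a_7 = 2/3 ∫_0^{3} (s**2 + s) cos(7*pi*s/3) ds.
Integrating by parts twice (tabular method), an antiderivative of (s**2 + s) cos(7*pi*s/3) is 3*s**2*sin(7*pi*s/3)/(7*pi) + 3*s*sin(7*pi*s/3)/(7*pi) + 18*s*cos(7*pi*s/3)/(49*pi**2) - 54*sin(7*pi*s/3)/(343*pi**3) + 9*cos(7*pi*s/3)/(49*pi**2); evaluating from 0 to 3: ∫_{0}^{3} (s**2 + s) cos(7*pi*s/3) ds = (-9/(7*pi**2)) - (9/(49*pi**2)) = -72/(49*pi**2).
Hence a_7 = (2/3)·(-72/(49*pi**2)) = -48/(49*pi**2).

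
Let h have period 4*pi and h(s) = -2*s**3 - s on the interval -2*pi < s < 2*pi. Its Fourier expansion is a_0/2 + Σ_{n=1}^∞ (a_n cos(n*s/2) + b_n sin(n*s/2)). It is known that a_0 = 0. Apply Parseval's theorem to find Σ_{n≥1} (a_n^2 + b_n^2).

8*pi**2*(35 + 336*pi**2 + 960*pi**4)/105

Parseval: a_0^2/2 + Σ_{n≥1} (a_n^2+b_n^2) = (1/(2*pi)) ∫_{-2*pi}^{2*pi} h(s)^2 ds = 8*pi**2*(35 + 336*pi**2 + 960*pi**4)/105.
Subtract a_0^2/2 = 0: Σ (a_n^2+b_n^2) = 8*pi**2*(35 + 336*pi**2 + 960*pi**4)/105.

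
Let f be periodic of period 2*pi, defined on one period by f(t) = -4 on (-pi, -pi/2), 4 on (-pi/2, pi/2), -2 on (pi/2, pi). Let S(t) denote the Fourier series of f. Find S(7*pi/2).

t = 7*pi/2 differs from t = -pi/2 by 2 full period(s), and the series is 2*pi-periodic.
At t = -pi/2 the one-sided limits are f(-pi/2^-) = -4 and f(-pi/2^+) = 4.
By Dirichlet's theorem the series converges to their average, [(-4) + (4)]/2 = 0.

0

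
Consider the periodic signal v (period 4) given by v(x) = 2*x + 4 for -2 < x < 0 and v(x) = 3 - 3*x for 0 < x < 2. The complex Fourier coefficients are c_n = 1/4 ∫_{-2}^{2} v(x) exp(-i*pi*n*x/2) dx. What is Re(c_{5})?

2/(5*pi**2)

Since v is real-valued, Re(c_{5}) = 1/4 ∫_{-2}^{2} v(x) cos(5*pi*x/2) dx = a_{5}/2.
Split the integral at the breakpoints.
Integrating by parts (boundary term plus one more integral), an antiderivative of (2*x + 4) cos(5*pi*x/2) is 4*x*sin(5*pi*x/2)/(5*pi) + 8*sin(5*pi*x/2)/(5*pi) + 8*cos(5*pi*x/2)/(25*pi**2); evaluating from -2 to 0: ∫_{-2}^{0} (2*x + 4) cos(5*pi*x/2) dx = (8/(25*pi**2)) - (-8/(25*pi**2)) = 16/(25*pi**2).
Integrating by parts (boundary term plus one more integral), an antiderivative of (3 - 3*x) cos(5*pi*x/2) is -6*x*sin(5*pi*x/2)/(5*pi) + 6*sin(5*pi*x/2)/(5*pi) - 12*cos(5*pi*x/2)/(25*pi**2); evaluating from 0 to 2: ∫_{0}^{2} (3 - 3*x) cos(5*pi*x/2) dx = (12/(25*pi**2)) - (-12/(25*pi**2)) = 24/(25*pi**2).
So ∫_{-2}^{2} v(x) cos(5*pi*x/2) dx = 8/(5*pi**2).
Hence Re(c_{5}) = (1/4)·(8/(5*pi**2)) = 2/(5*pi**2).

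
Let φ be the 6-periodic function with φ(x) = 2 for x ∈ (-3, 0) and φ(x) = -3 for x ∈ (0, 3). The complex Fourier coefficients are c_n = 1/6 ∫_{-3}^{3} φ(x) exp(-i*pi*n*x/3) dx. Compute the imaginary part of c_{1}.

Since φ is real-valued, Im(c_{1}) = -1/6 ∫_{-3}^{3} φ(x) sin(pi*x/3) dx = -b_{1}/2.
Split the integral at the breakpoints.
Directly, an antiderivative of (2) sin(pi*x/3) is -6*cos(pi*x/3)/pi; evaluating from -3 to 0: ∫_{-3}^{0} (2) sin(pi*x/3) dx = (-6/pi) - (6/pi) = -12/pi.
Directly, an antiderivative of (-3) sin(pi*x/3) is 9*cos(pi*x/3)/pi; evaluating from 0 to 3: ∫_{0}^{3} (-3) sin(pi*x/3) dx = (-9/pi) - (9/pi) = -18/pi.
So ∫_{-3}^{3} φ(x) sin(pi*x/3) dx = -30/pi.
Hence Im(c_{1}) = (-1/6)·(-30/pi) = 5/pi.

5/pi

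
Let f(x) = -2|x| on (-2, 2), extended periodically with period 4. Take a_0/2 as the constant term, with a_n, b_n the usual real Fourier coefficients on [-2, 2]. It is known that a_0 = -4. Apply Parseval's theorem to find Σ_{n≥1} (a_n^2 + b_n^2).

8/3

Parseval: a_0^2/2 + Σ_{n≥1} (a_n^2+b_n^2) = 1/2 ∫_{-2}^{2} f(x)^2 dx = 32/3.
Subtract a_0^2/2 = 8: Σ (a_n^2+b_n^2) = 8/3.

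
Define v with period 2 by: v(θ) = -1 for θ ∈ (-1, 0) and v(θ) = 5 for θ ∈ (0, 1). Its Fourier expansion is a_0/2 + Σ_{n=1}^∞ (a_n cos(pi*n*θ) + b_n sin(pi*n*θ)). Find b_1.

b_1 = ∫_{-1}^{1} v(θ) sin(pi*θ) dθ.
Split the integral at the breakpoints.
Directly, an antiderivative of (-1) sin(pi*θ) is cos(pi*θ)/pi; evaluating from -1 to 0: ∫_{-1}^{0} (-1) sin(pi*θ) dθ = (1/pi) - (-1/pi) = 2/pi.
Directly, an antiderivative of (5) sin(pi*θ) is -5*cos(pi*θ)/pi; evaluating from 0 to 1: ∫_{0}^{1} (5) sin(pi*θ) dθ = (5/pi) - (-5/pi) = 10/pi.
Summing the pieces gives b_1 = 12/pi.

12/pi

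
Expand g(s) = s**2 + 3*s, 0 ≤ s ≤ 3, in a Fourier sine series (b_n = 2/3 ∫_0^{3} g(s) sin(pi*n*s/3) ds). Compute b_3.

-8/(3*pi**3) + 12/pi

b_3 = 2/3 ∫_0^{3} (s**2 + 3*s) sin(pi*s) ds.
Integrating by parts twice (tabular method), an antiderivative of (s**2 + 3*s) sin(pi*s) is -s**2*cos(pi*s)/pi + 2*s*sin(pi*s)/pi**2 - 3*s*cos(pi*s)/pi + 3*sin(pi*s)/pi**2 + 2*cos(pi*s)/pi**3; evaluating from 0 to 3: ∫_{0}^{3} (s**2 + 3*s) sin(pi*s) ds = (-2/pi**3 + 18/pi) - (2/pi**3) = -4/pi**3 + 18/pi.
Hence b_3 = (2/3)·(-4/pi**3 + 18/pi) = -8/(3*pi**3) + 12/pi.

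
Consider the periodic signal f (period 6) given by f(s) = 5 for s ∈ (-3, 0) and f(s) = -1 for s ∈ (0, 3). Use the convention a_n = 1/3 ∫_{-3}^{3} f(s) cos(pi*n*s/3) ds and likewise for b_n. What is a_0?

a_0 = 1/3 ∫_{-3}^{3} f(s) ds = 1/3 · (12) = 4.

4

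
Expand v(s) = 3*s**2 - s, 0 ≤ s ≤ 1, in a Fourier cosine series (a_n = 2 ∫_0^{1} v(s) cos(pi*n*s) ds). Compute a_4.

3/(4*pi**2)

a_4 = 2 ∫_0^{1} (3*s**2 - s) cos(4*pi*s) ds.
Integrating by parts twice (tabular method), an antiderivative of (3*s**2 - s) cos(4*pi*s) is 3*s**2*sin(4*pi*s)/(4*pi) - s*sin(4*pi*s)/(4*pi) + 3*s*cos(4*pi*s)/(8*pi**2) - 3*sin(4*pi*s)/(32*pi**3) - cos(4*pi*s)/(16*pi**2); evaluating from 0 to 1: ∫_{0}^{1} (3*s**2 - s) cos(4*pi*s) ds = (5/(16*pi**2)) - (-1/(16*pi**2)) = 3/(8*pi**2).
Hence a_4 = 2·(3/(8*pi**2)) = 3/(4*pi**2).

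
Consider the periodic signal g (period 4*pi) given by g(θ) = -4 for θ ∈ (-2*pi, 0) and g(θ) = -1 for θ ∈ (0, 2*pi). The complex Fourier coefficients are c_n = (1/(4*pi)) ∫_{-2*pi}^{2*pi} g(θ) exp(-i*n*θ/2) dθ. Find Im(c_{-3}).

1/pi

Since g is real-valued, Im(c_{-3}) = -(1/(4*pi)) ∫_{-2*pi}^{2*pi} g(θ) sin(-3*θ/2) dθ = b_{3}/2.
Split the integral at the breakpoints.
Directly, an antiderivative of (-4) sin(-3*θ/2) is -8*cos(3*θ/2)/3; evaluating from -2*pi to 0: ∫_{-2*pi}^{0} (-4) sin(-3*θ/2) dθ = (-8/3) - (8/3) = -16/3.
Directly, an antiderivative of (-1) sin(-3*θ/2) is -2*cos(3*θ/2)/3; evaluating from 0 to 2*pi: ∫_{0}^{2*pi} (-1) sin(-3*θ/2) dθ = (2/3) - (-2/3) = 4/3.
So ∫_{-2*pi}^{2*pi} g(θ) sin(-3*θ/2) dθ = -4.
Hence Im(c_{-3}) = (-1/(4*pi))·(-4) = 1/pi.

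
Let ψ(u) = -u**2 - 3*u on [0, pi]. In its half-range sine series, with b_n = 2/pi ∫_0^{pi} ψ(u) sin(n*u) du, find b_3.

2*(-9*pi*(3 + pi) + 4)/(27*pi)

b_3 = 2/pi ∫_0^{pi} (-u**2 - 3*u) sin(3*u) du.
Integrating by parts twice (tabular method), an antiderivative of (-u**2 - 3*u) sin(3*u) is u**2*cos(3*u)/3 - 2*u*sin(3*u)/9 + u*cos(3*u) - sin(3*u)/3 - 2*cos(3*u)/27; evaluating from 0 to pi: ∫_{0}^{pi} (-u**2 - 3*u) sin(3*u) du = (-pi**2/3 - pi + 2/27) - (-2/27) = -pi**2/3 - pi + 4/27.
Hence b_3 = (2/pi)·(-pi**2/3 - pi + 4/27) = 2*(-9*pi*(3 + pi) + 4)/(27*pi).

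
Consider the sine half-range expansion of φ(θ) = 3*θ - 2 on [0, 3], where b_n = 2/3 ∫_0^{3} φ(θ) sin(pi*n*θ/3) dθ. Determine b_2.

b_2 = 2/3 ∫_0^{3} (3*θ - 2) sin(2*pi*θ/3) dθ.
Integrating by parts (boundary term plus one more integral), an antiderivative of (3*θ - 2) sin(2*pi*θ/3) is -9*θ*cos(2*pi*θ/3)/(2*pi) + 27*sin(2*pi*θ/3)/(4*pi**2) + 3*cos(2*pi*θ/3)/pi; evaluating from 0 to 3: ∫_{0}^{3} (3*θ - 2) sin(2*pi*θ/3) dθ = (-21/(2*pi)) - (3/pi) = -27/(2*pi).
Hence b_2 = (2/3)·(-27/(2*pi)) = -9/pi.

-9/pi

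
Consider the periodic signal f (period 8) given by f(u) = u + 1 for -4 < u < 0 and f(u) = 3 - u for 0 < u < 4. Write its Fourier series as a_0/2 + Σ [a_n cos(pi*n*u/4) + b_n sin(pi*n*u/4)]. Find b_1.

b_1 = 1/4 ∫_{-4}^{4} f(u) sin(pi*u/4) du.
Split the integral at the breakpoints.
Integrating by parts (boundary term plus one more integral), an antiderivative of (u + 1) sin(pi*u/4) is -4*u*cos(pi*u/4)/pi + 16*sin(pi*u/4)/pi**2 - 4*cos(pi*u/4)/pi; evaluating from -4 to 0: ∫_{-4}^{0} (u + 1) sin(pi*u/4) du = (-4/pi) - (-12/pi) = 8/pi.
Integrating by parts (boundary term plus one more integral), an antiderivative of (3 - u) sin(pi*u/4) is 4*u*cos(pi*u/4)/pi - 16*sin(pi*u/4)/pi**2 - 12*cos(pi*u/4)/pi; evaluating from 0 to 4: ∫_{0}^{4} (3 - u) sin(pi*u/4) du = (-4/pi) - (-12/pi) = 8/pi.
Summing the pieces and multiplying by (1/4) gives b_1 = 4/pi.

4/pi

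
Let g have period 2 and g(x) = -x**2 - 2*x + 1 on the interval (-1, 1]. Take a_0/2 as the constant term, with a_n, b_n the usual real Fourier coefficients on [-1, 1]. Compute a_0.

4/3

a_0 = ∫_{-1}^{1} g(x) dx = 4/3.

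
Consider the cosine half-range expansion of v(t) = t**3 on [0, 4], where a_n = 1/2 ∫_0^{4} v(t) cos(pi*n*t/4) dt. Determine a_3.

128*(4 - 9*pi**2)/(27*pi**4)

a_3 = 1/2 ∫_0^{4} (t**3) cos(3*pi*t/4) dt.
Integrating by parts three times (tabular method), an antiderivative of (t**3) cos(3*pi*t/4) is 4*t**3*sin(3*pi*t/4)/(3*pi) + 16*t**2*cos(3*pi*t/4)/(3*pi**2) - 128*t*sin(3*pi*t/4)/(9*pi**3) - 512*cos(3*pi*t/4)/(27*pi**4); evaluating from 0 to 4: ∫_{0}^{4} (t**3) cos(3*pi*t/4) dt = (256*(2 - 9*pi**2)/(27*pi**4)) - (-512/(27*pi**4)) = 256*(4 - 9*pi**2)/(27*pi**4).
Hence a_3 = (1/2)·(256*(4 - 9*pi**2)/(27*pi**4)) = 128*(4 - 9*pi**2)/(27*pi**4).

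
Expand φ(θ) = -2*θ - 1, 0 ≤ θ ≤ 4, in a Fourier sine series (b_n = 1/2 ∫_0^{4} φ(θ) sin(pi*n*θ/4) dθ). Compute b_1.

b_1 = 1/2 ∫_0^{4} (-2*θ - 1) sin(pi*θ/4) dθ.
Integrating by parts (boundary term plus one more integral), an antiderivative of (-2*θ - 1) sin(pi*θ/4) is 8*θ*cos(pi*θ/4)/pi - 32*sin(pi*θ/4)/pi**2 + 4*cos(pi*θ/4)/pi; evaluating from 0 to 4: ∫_{0}^{4} (-2*θ - 1) sin(pi*θ/4) dθ = (-36/pi) - (4/pi) = -40/pi.
Hence b_1 = (1/2)·(-40/pi) = -20/pi.

-20/pi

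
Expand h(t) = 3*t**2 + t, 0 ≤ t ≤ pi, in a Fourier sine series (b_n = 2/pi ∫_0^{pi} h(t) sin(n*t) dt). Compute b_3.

-8/(9*pi) + 2/3 + 2*pi

b_3 = 2/pi ∫_0^{pi} (3*t**2 + t) sin(3*t) dt.
Integrating by parts twice (tabular method), an antiderivative of (3*t**2 + t) sin(3*t) is -t**2*cos(3*t) + 2*t*sin(3*t)/3 - t*cos(3*t)/3 + sin(3*t)/9 + 2*cos(3*t)/9; evaluating from 0 to pi: ∫_{0}^{pi} (3*t**2 + t) sin(3*t) dt = (-2/9 + pi/3 + pi**2) - (2/9) = -4/9 + pi/3 + pi**2.
Hence b_3 = (2/pi)·(-4/9 + pi/3 + pi**2) = -8/(9*pi) + 2/3 + 2*pi.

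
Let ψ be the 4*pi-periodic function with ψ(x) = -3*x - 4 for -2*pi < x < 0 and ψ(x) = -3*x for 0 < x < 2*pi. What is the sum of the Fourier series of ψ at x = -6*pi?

x = -6*pi differs from x = -2*pi by -1 full period(s), and the series is 4*pi-periodic.
At x = -2*pi the one-sided limits are ψ(-2*pi^-) = -6*pi and ψ(-2*pi^+) = -4 + 6*pi.
By Dirichlet's theorem the series converges to their average, [(-6*pi) + (-4 + 6*pi)]/2 = -2.

-2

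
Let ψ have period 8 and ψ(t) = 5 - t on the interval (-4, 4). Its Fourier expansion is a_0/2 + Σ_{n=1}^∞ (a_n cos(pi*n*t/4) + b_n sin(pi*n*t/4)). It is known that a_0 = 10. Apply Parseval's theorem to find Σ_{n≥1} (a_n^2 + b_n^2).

Parseval: a_0^2/2 + Σ_{n≥1} (a_n^2+b_n^2) = 1/4 ∫_{-4}^{4} ψ(t)^2 dt = 182/3.
Subtract a_0^2/2 = 50: Σ (a_n^2+b_n^2) = 32/3.

32/3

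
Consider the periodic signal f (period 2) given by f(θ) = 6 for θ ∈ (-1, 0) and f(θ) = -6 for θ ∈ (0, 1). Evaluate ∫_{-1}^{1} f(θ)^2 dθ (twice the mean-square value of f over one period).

∫_{-1}^{1} f(θ)^2 dθ = 72.

72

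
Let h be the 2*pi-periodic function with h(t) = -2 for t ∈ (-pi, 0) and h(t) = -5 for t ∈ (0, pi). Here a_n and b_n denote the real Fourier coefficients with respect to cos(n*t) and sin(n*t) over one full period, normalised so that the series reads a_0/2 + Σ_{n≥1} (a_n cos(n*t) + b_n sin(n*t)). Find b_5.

-6/(5*pi)

b_5 = 1/pi ∫_{-pi}^{pi} h(t) sin(5*t) dt.
Split the integral at the breakpoints.
Directly, an antiderivative of (-2) sin(5*t) is 2*cos(5*t)/5; evaluating from -pi to 0: ∫_{-pi}^{0} (-2) sin(5*t) dt = (2/5) - (-2/5) = 4/5.
Directly, an antiderivative of (-5) sin(5*t) is cos(5*t); evaluating from 0 to pi: ∫_{0}^{pi} (-5) sin(5*t) dt = (-1) - (1) = -2.
Summing the pieces and multiplying by (1/pi) gives b_5 = -6/(5*pi).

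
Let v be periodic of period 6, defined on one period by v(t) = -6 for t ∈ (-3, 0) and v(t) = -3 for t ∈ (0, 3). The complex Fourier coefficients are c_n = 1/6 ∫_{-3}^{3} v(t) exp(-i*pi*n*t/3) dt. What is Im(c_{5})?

Since v is real-valued, Im(c_{5}) = -1/6 ∫_{-3}^{3} v(t) sin(5*pi*t/3) dt = -b_{5}/2.
Split the integral at the breakpoints.
Directly, an antiderivative of (-6) sin(5*pi*t/3) is 18*cos(5*pi*t/3)/(5*pi); evaluating from -3 to 0: ∫_{-3}^{0} (-6) sin(5*pi*t/3) dt = (18/(5*pi)) - (-18/(5*pi)) = 36/(5*pi).
Directly, an antiderivative of (-3) sin(5*pi*t/3) is 9*cos(5*pi*t/3)/(5*pi); evaluating from 0 to 3: ∫_{0}^{3} (-3) sin(5*pi*t/3) dt = (-9/(5*pi)) - (9/(5*pi)) = -18/(5*pi).
So ∫_{-3}^{3} v(t) sin(5*pi*t/3) dt = 18/(5*pi).
Hence Im(c_{5}) = (-1/6)·(18/(5*pi)) = -3/(5*pi).

-3/(5*pi)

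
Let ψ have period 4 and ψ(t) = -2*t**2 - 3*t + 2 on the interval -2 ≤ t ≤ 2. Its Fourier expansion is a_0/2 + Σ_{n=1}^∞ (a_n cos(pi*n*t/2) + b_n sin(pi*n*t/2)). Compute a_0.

-4/3

a_0 = 1/2 ∫_{-2}^{2} ψ(t) dt = 1/2 · (-8/3) = -4/3.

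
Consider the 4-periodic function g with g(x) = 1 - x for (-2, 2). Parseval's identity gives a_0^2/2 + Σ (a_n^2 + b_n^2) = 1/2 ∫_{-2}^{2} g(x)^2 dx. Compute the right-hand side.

14/3

1/2 ∫_{-2}^{2} g(x)^2 dx = 1/2 · (28/3) = 14/3.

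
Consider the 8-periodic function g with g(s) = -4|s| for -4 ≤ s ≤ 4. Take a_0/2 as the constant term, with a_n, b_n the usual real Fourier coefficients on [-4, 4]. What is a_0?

-16

a_0 = 1/4 ∫_{-4}^{4} g(s) ds = 1/4 · (-64) = -16.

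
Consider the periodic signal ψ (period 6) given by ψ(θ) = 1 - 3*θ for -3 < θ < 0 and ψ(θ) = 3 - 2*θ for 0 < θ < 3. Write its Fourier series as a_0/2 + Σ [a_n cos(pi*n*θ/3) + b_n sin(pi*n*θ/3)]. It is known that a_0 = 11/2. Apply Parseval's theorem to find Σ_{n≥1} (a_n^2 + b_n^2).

199/8

Parseval: a_0^2/2 + Σ_{n≥1} (a_n^2+b_n^2) = 1/3 ∫_{-3}^{3} ψ(θ)^2 dθ = 40.
Subtract a_0^2/2 = 121/8: Σ (a_n^2+b_n^2) = 199/8.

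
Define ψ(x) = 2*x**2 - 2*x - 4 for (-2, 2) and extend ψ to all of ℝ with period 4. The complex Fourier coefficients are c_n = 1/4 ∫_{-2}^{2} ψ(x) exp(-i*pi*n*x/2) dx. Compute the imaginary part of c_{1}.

4/pi

Since ψ is real-valued, Im(c_{1}) = -1/4 ∫_{-2}^{2} ψ(x) sin(pi*x/2) dx = -b_{1}/2.
Integrating by parts twice (tabular method), an antiderivative of (2*x**2 - 2*x - 4) sin(pi*x/2) is -4*x**2*cos(pi*x/2)/pi + 16*x*sin(pi*x/2)/pi**2 + 4*x*cos(pi*x/2)/pi - 8*sin(pi*x/2)/pi**2 + 32*cos(pi*x/2)/pi**3 + 8*cos(pi*x/2)/pi; evaluating from -2 to 2: ∫_{-2}^{2} (2*x**2 - 2*x - 4) sin(pi*x/2) dx = (-32/pi**3) - (-32/pi**3 + 16/pi) = -16/pi.
Hence Im(c_{1}) = (-1/4)·(-16/pi) = 4/pi.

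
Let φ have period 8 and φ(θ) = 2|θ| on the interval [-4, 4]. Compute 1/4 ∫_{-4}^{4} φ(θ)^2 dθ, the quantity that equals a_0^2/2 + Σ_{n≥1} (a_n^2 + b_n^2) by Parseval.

128/3

1/4 ∫_{-4}^{4} φ(θ)^2 dθ = 1/4 · (512/3) = 128/3.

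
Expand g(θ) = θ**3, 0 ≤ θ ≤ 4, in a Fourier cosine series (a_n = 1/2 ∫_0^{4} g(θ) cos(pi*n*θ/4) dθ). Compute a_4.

a_4 = 1/2 ∫_0^{4} (θ**3) cos(pi*θ) dθ.
Integrating by parts three times (tabular method), an antiderivative of (θ**3) cos(pi*θ) is θ**3*sin(pi*θ)/pi + 3*θ**2*cos(pi*θ)/pi**2 - 6*θ*sin(pi*θ)/pi**3 - 6*cos(pi*θ)/pi**4; evaluating from 0 to 4: ∫_{0}^{4} (θ**3) cos(pi*θ) dθ = (6*(-1 + 8*pi**2)/pi**4) - (-6/pi**4) = 48/pi**2.
Hence a_4 = (1/2)·(48/pi**2) = 24/pi**2.

24/pi**2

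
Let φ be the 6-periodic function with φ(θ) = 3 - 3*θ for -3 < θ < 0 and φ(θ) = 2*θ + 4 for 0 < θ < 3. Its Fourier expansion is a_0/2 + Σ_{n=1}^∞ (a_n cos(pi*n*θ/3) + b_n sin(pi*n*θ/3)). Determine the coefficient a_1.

-30/pi**2

a_1 = 1/3 ∫_{-3}^{3} φ(θ) cos(pi*θ/3) dθ.
Split the integral at the breakpoints.
Integrating by parts (boundary term plus one more integral), an antiderivative of (3 - 3*θ) cos(pi*θ/3) is -9*θ*sin(pi*θ/3)/pi + 9*sin(pi*θ/3)/pi - 27*cos(pi*θ/3)/pi**2; evaluating from -3 to 0: ∫_{-3}^{0} (3 - 3*θ) cos(pi*θ/3) dθ = (-27/pi**2) - (27/pi**2) = -54/pi**2.
Integrating by parts (boundary term plus one more integral), an antiderivative of (2*θ + 4) cos(pi*θ/3) is 6*θ*sin(pi*θ/3)/pi + 12*sin(pi*θ/3)/pi + 18*cos(pi*θ/3)/pi**2; evaluating from 0 to 3: ∫_{0}^{3} (2*θ + 4) cos(pi*θ/3) dθ = (-18/pi**2) - (18/pi**2) = -36/pi**2.
Summing the pieces and multiplying by (1/3) gives a_1 = -30/pi**2.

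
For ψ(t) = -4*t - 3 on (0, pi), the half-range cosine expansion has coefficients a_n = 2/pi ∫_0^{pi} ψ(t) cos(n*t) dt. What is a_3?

a_3 = 2/pi ∫_0^{pi} (-4*t - 3) cos(3*t) dt.
Integrating by parts (boundary term plus one more integral), an antiderivative of (-4*t - 3) cos(3*t) is -4*t*sin(3*t)/3 - sin(3*t) - 4*cos(3*t)/9; evaluating from 0 to pi: ∫_{0}^{pi} (-4*t - 3) cos(3*t) dt = (4/9) - (-4/9) = 8/9.
Hence a_3 = (2/pi)·(8/9) = 16/(9*pi).

16/(9*pi)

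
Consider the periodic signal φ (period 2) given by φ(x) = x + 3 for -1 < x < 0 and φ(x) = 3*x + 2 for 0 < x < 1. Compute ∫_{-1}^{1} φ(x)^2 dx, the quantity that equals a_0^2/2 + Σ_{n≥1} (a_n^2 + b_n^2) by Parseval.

∫_{-1}^{1} φ(x)^2 dx = 58/3.

58/3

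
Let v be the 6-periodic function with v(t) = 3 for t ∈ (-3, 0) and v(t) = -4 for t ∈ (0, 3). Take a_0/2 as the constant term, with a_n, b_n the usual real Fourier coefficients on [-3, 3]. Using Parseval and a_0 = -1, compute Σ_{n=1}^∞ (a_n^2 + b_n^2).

49/2

Parseval: a_0^2/2 + Σ_{n≥1} (a_n^2+b_n^2) = 1/3 ∫_{-3}^{3} v(t)^2 dt = 25.
Subtract a_0^2/2 = 1/2: Σ (a_n^2+b_n^2) = 49/2.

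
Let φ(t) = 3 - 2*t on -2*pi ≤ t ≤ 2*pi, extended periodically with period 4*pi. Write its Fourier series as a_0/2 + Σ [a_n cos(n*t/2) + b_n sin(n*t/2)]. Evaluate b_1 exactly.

b_1 = (1/(2*pi)) ∫_{-2*pi}^{2*pi} φ(t) sin(t/2) dt.
Integrating by parts (boundary term plus one more integral), an antiderivative of (3 - 2*t) sin(t/2) is 4*t*cos(t/2) - 8*sin(t/2) - 6*cos(t/2); evaluating from -2*pi to 2*pi: ∫_{-2*pi}^{2*pi} (3 - 2*t) sin(t/2) dt = (6 - 8*pi) - (6 + 8*pi) = -16*pi.
Hence b_1 = (1/(2*pi))·(-16*pi) = -8.

-8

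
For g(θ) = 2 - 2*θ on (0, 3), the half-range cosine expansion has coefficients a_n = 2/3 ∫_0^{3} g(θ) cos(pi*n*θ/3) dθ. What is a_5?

a_5 = 2/3 ∫_0^{3} (2 - 2*θ) cos(5*pi*θ/3) dθ.
Integrating by parts (boundary term plus one more integral), an antiderivative of (2 - 2*θ) cos(5*pi*θ/3) is -6*θ*sin(5*pi*θ/3)/(5*pi) + 6*sin(5*pi*θ/3)/(5*pi) - 18*cos(5*pi*θ/3)/(25*pi**2); evaluating from 0 to 3: ∫_{0}^{3} (2 - 2*θ) cos(5*pi*θ/3) dθ = (18/(25*pi**2)) - (-18/(25*pi**2)) = 36/(25*pi**2).
Hence a_5 = (2/3)·(36/(25*pi**2)) = 24/(25*pi**2).

24/(25*pi**2)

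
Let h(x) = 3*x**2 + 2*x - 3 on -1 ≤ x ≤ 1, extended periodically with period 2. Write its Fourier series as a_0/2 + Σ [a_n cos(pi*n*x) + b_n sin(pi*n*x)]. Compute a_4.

3/(4*pi**2)

a_4 = ∫_{-1}^{1} h(x) cos(4*pi*x) dx.
Integrating by parts twice (tabular method), an antiderivative of (3*x**2 + 2*x - 3) cos(4*pi*x) is 3*x**2*sin(4*pi*x)/(4*pi) + x*sin(4*pi*x)/(2*pi) + 3*x*cos(4*pi*x)/(8*pi**2) - 3*sin(4*pi*x)/(4*pi) - 3*sin(4*pi*x)/(32*pi**3) + cos(4*pi*x)/(8*pi**2); evaluating from -1 to 1: ∫_{-1}^{1} (3*x**2 + 2*x - 3) cos(4*pi*x) dx = (1/(2*pi**2)) - (-1/(4*pi**2)) = 3/(4*pi**2).
Hence a_4 = 3/(4*pi**2).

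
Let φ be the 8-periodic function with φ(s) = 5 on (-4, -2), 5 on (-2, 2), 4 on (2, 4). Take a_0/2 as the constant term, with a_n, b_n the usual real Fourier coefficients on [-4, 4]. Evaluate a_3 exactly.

a_3 = 1/4 ∫_{-4}^{4} φ(s) cos(3*pi*s/4) ds.
Split the integral at the breakpoints.
Directly, an antiderivative of (5) cos(3*pi*s/4) is 20*sin(3*pi*s/4)/(3*pi); evaluating from -4 to -2: ∫_{-4}^{-2} (5) cos(3*pi*s/4) ds = (20/(3*pi)) - (0) = 20/(3*pi).
Directly, an antiderivative of (5) cos(3*pi*s/4) is 20*sin(3*pi*s/4)/(3*pi); evaluating from -2 to 2: ∫_{-2}^{2} (5) cos(3*pi*s/4) ds = (-20/(3*pi)) - (20/(3*pi)) = -40/(3*pi).
Directly, an antiderivative of (4) cos(3*pi*s/4) is 16*sin(3*pi*s/4)/(3*pi); evaluating from 2 to 4: ∫_{2}^{4} (4) cos(3*pi*s/4) ds = (0) - (-16/(3*pi)) = 16/(3*pi).
Summing the pieces and multiplying by (1/4) gives a_3 = -1/(3*pi).

-1/(3*pi)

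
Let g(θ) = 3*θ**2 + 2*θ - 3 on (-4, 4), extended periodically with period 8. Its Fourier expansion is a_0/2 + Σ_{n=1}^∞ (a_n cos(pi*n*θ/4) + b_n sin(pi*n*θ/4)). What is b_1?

16/pi

b_1 = 1/4 ∫_{-4}^{4} g(θ) sin(pi*θ/4) dθ.
Integrating by parts twice (tabular method), an antiderivative of (3*θ**2 + 2*θ - 3) sin(pi*θ/4) is -12*θ**2*cos(pi*θ/4)/pi + 96*θ*sin(pi*θ/4)/pi**2 - 8*θ*cos(pi*θ/4)/pi + 32*sin(pi*θ/4)/pi**2 + 12*cos(pi*θ/4)/pi + 384*cos(pi*θ/4)/pi**3; evaluating from -4 to 4: ∫_{-4}^{4} (3*θ**2 + 2*θ - 3) sin(pi*θ/4) dθ = (-384/pi**3 + 212/pi) - (-384/pi**3 + 148/pi) = 64/pi.
Hence b_1 = (1/4)·(64/pi) = 16/pi.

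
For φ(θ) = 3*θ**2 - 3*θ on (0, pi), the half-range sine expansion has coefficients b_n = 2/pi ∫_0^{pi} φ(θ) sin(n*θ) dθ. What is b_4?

3/2 - 3*pi/2

b_4 = 2/pi ∫_0^{pi} (3*θ**2 - 3*θ) sin(4*θ) dθ.
Integrating by parts twice (tabular method), an antiderivative of (3*θ**2 - 3*θ) sin(4*θ) is -3*θ**2*cos(4*θ)/4 + 3*θ*sin(4*θ)/8 + 3*θ*cos(4*θ)/4 - 3*sin(4*θ)/16 + 3*cos(4*θ)/32; evaluating from 0 to pi: ∫_{0}^{pi} (3*θ**2 - 3*θ) sin(4*θ) dθ = (-3*pi**2/4 + 3/32 + 3*pi/4) - (3/32) = 3*pi*(1 - pi)/4.
Hence b_4 = (2/pi)·(3*pi*(1 - pi)/4) = 3/2 - 3*pi/2.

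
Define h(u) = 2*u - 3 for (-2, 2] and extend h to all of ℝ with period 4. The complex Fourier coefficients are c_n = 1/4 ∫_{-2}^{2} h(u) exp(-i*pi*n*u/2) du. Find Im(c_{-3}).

Since h is real-valued, Im(c_{-3}) = -1/4 ∫_{-2}^{2} h(u) sin(-3*pi*u/2) du = b_{3}/2.
Integrating by parts (boundary term plus one more integral), an antiderivative of (2*u - 3) sin(-3*pi*u/2) is 4*u*cos(3*pi*u/2)/(3*pi) - 8*sin(3*pi*u/2)/(9*pi**2) - 2*cos(3*pi*u/2)/pi; evaluating from -2 to 2: ∫_{-2}^{2} (2*u - 3) sin(-3*pi*u/2) du = (-2/(3*pi)) - (14/(3*pi)) = -16/(3*pi).
Hence Im(c_{-3}) = (-1/4)·(-16/(3*pi)) = 4/(3*pi).

4/(3*pi)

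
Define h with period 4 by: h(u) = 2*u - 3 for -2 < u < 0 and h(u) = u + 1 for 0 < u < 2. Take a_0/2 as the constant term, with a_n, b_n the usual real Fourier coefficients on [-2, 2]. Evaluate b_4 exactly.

-3/(2*pi)

b_4 = 1/2 ∫_{-2}^{2} h(u) sin(2*pi*u) du.
Split the integral at the breakpoints.
Integrating by parts (boundary term plus one more integral), an antiderivative of (2*u - 3) sin(2*pi*u) is -u*cos(2*pi*u)/pi + sin(2*pi*u)/(2*pi**2) + 3*cos(2*pi*u)/(2*pi); evaluating from -2 to 0: ∫_{-2}^{0} (2*u - 3) sin(2*pi*u) du = (3/(2*pi)) - (7/(2*pi)) = -2/pi.
Integrating by parts (boundary term plus one more integral), an antiderivative of (u + 1) sin(2*pi*u) is -u*cos(2*pi*u)/(2*pi) + sin(2*pi*u)/(4*pi**2) - cos(2*pi*u)/(2*pi); evaluating from 0 to 2: ∫_{0}^{2} (u + 1) sin(2*pi*u) du = (-3/(2*pi)) - (-1/(2*pi)) = -1/pi.
Summing the pieces and multiplying by (1/2) gives b_4 = -3/(2*pi).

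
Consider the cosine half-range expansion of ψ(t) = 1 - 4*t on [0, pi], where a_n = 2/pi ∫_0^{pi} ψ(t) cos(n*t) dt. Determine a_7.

a_7 = 2/pi ∫_0^{pi} (1 - 4*t) cos(7*t) dt.
Integrating by parts (boundary term plus one more integral), an antiderivative of (1 - 4*t) cos(7*t) is -4*t*sin(7*t)/7 + sin(7*t)/7 - 4*cos(7*t)/49; evaluating from 0 to pi: ∫_{0}^{pi} (1 - 4*t) cos(7*t) dt = (4/49) - (-4/49) = 8/49.
Hence a_7 = (2/pi)·(8/49) = 16/(49*pi).

16/(49*pi)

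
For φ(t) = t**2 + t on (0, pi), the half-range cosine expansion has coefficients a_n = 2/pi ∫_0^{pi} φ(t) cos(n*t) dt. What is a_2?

1

a_2 = 2/pi ∫_0^{pi} (t**2 + t) cos(2*t) dt.
Integrating by parts twice (tabular method), an antiderivative of (t**2 + t) cos(2*t) is t**2*sin(2*t)/2 + t*sin(2*t)/2 + t*cos(2*t)/2 - sin(2*t)/4 + cos(2*t)/4; evaluating from 0 to pi: ∫_{0}^{pi} (t**2 + t) cos(2*t) dt = (1/4 + pi/2) - (1/4) = pi/2.
Hence a_2 = (2/pi)·(pi/2) = 1.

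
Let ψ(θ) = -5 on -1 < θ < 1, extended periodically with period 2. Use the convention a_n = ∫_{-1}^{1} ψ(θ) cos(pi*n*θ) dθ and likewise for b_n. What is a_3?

0

a_3 = ∫_{-1}^{1} ψ(θ) cos(3*pi*θ) dθ.
ψ is even and cos(3*pi*θ) is even, so the integrand is even and a_3 = 2 ∫_0^{1} ψ(θ) cos(3*pi*θ) dθ.
Directly, an antiderivative of (-5) cos(3*pi*θ) is -5*sin(3*pi*θ)/(3*pi); evaluating from 0 to 1: ∫_{0}^{1} (-5) cos(3*pi*θ) dθ = (0) - (0) = 0.
Hence a_3 = 2·(0) = 0.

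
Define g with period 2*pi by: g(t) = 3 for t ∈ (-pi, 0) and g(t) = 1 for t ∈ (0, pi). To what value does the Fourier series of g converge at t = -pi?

t = -pi differs from t = pi by -1 full period(s), and the series is 2*pi-periodic.
At t = pi the one-sided limits are g(pi^-) = 1 and g(pi^+) = 3.
By Dirichlet's theorem the series converges to their average, [(1) + (3)]/2 = 2.

2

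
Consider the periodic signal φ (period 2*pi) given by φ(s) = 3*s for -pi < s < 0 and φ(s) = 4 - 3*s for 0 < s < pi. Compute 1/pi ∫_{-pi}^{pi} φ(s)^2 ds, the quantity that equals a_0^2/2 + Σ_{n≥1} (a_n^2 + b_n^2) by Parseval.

-12*pi + 16 + 6*pi**2

1/pi ∫_{-pi}^{pi} φ(s)^2 ds = 1/pi · (2*pi*(-6*pi + 8 + 3*pi**2)) = -12*pi + 16 + 6*pi**2.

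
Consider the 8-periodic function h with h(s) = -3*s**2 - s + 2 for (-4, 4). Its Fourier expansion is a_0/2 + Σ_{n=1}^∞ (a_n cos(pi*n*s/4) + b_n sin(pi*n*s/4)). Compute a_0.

-28

a_0 = 1/4 ∫_{-4}^{4} h(s) ds = 1/4 · (-112) = -28.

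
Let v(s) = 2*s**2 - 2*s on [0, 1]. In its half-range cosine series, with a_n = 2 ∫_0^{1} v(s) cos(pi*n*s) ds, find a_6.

a_6 = 2 ∫_0^{1} (2*s**2 - 2*s) cos(6*pi*s) ds.
Integrating by parts twice (tabular method), an antiderivative of (2*s**2 - 2*s) cos(6*pi*s) is s**2*sin(6*pi*s)/(3*pi) - s*sin(6*pi*s)/(3*pi) + s*cos(6*pi*s)/(9*pi**2) - sin(6*pi*s)/(54*pi**3) - cos(6*pi*s)/(18*pi**2); evaluating from 0 to 1: ∫_{0}^{1} (2*s**2 - 2*s) cos(6*pi*s) ds = (1/(18*pi**2)) - (-1/(18*pi**2)) = 1/(9*pi**2).
Hence a_6 = 2·(1/(9*pi**2)) = 2/(9*pi**2).

2/(9*pi**2)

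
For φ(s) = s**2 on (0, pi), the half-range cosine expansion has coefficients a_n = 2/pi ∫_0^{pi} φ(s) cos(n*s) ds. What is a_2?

a_2 = 2/pi ∫_0^{pi} (s**2) cos(2*s) ds.
Integrating by parts twice (tabular method), an antiderivative of (s**2) cos(2*s) is s**2*sin(2*s)/2 + s*cos(2*s)/2 - sin(2*s)/4; evaluating from 0 to pi: ∫_{0}^{pi} (s**2) cos(2*s) ds = (pi/2) - (0) = pi/2.
Hence a_2 = (2/pi)·(pi/2) = 1.

1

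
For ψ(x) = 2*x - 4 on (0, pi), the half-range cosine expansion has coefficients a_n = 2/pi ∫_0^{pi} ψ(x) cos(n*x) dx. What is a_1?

-8/pi

a_1 = 2/pi ∫_0^{pi} (2*x - 4) cos(x) dx.
Integrating by parts (boundary term plus one more integral), an antiderivative of (2*x - 4) cos(x) is 2*x*sin(x) - 4*sin(x) + 2*cos(x); evaluating from 0 to pi: ∫_{0}^{pi} (2*x - 4) cos(x) dx = (-2) - (2) = -4.
Hence a_1 = (2/pi)·(-4) = -8/pi.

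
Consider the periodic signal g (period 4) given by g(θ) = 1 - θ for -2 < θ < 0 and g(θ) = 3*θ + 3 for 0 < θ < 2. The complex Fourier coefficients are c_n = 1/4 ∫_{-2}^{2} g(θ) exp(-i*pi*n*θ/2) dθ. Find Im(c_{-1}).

Since g is real-valued, Im(c_{-1}) = -1/4 ∫_{-2}^{2} g(θ) sin(-pi*θ/2) dθ = b_{1}/2.
Split the integral at the breakpoints.
Integrating by parts (boundary term plus one more integral), an antiderivative of (1 - θ) sin(-pi*θ/2) is -2*θ*cos(pi*θ/2)/pi + 4*sin(pi*θ/2)/pi**2 + 2*cos(pi*θ/2)/pi; evaluating from -2 to 0: ∫_{-2}^{0} (1 - θ) sin(-pi*θ/2) dθ = (2/pi) - (-6/pi) = 8/pi.
Integrating by parts (boundary term plus one more integral), an antiderivative of (3*θ + 3) sin(-pi*θ/2) is 6*θ*cos(pi*θ/2)/pi - 12*sin(pi*θ/2)/pi**2 + 6*cos(pi*θ/2)/pi; evaluating from 0 to 2: ∫_{0}^{2} (3*θ + 3) sin(-pi*θ/2) dθ = (-18/pi) - (6/pi) = -24/pi.
So ∫_{-2}^{2} g(θ) sin(-pi*θ/2) dθ = -16/pi.
Hence Im(c_{-1}) = (-1/4)·(-16/pi) = 4/pi.

4/pi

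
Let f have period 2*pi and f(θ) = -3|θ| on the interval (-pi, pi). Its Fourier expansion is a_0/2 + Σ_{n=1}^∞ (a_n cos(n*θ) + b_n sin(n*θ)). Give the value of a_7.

a_7 = 1/pi ∫_{-pi}^{pi} f(θ) cos(7*θ) dθ.
f is even and cos(7*θ) is even, so the integrand is even and a_7 = 2/pi ∫_0^{pi} f(θ) cos(7*θ) dθ.
Integrating by parts (boundary term plus one more integral), an antiderivative of (-3*θ) cos(7*θ) is -3*θ*sin(7*θ)/7 - 3*cos(7*θ)/49; evaluating from 0 to pi: ∫_{0}^{pi} (-3*θ) cos(7*θ) dθ = (3/49) - (-3/49) = 6/49.
Hence a_7 = (2/pi)·(6/49) = 12/(49*pi).

12/(49*pi)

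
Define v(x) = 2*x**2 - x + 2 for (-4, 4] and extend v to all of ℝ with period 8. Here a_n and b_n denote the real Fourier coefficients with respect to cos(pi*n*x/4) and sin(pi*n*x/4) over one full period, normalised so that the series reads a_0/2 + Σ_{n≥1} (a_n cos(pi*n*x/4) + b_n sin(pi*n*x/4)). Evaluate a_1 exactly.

-128/pi**2

a_1 = 1/4 ∫_{-4}^{4} v(x) cos(pi*x/4) dx.
Integrating by parts twice (tabular method), an antiderivative of (2*x**2 - x + 2) cos(pi*x/4) is 8*x**2*sin(pi*x/4)/pi - 4*x*sin(pi*x/4)/pi + 64*x*cos(pi*x/4)/pi**2 - 256*sin(pi*x/4)/pi**3 + 8*sin(pi*x/4)/pi - 16*cos(pi*x/4)/pi**2; evaluating from -4 to 4: ∫_{-4}^{4} (2*x**2 - x + 2) cos(pi*x/4) dx = (-240/pi**2) - (272/pi**2) = -512/pi**2.
Hence a_1 = (1/4)·(-512/pi**2) = -128/pi**2.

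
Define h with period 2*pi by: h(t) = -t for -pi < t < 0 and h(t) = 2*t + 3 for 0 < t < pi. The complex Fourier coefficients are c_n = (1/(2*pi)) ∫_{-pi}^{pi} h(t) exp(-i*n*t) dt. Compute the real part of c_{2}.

0

Since h is real-valued, Re(c_{2}) = (1/(2*pi)) ∫_{-pi}^{pi} h(t) cos(2*t) dt = a_{2}/2.
Split the integral at the breakpoints.
Integrating by parts (boundary term plus one more integral), an antiderivative of (-t) cos(2*t) is -t*sin(2*t)/2 - cos(2*t)/4; evaluating from -pi to 0: ∫_{-pi}^{0} (-t) cos(2*t) dt = (-1/4) - (-1/4) = 0.
Integrating by parts (boundary term plus one more integral), an antiderivative of (2*t + 3) cos(2*t) is t*sin(2*t) + 3*sin(2*t)/2 + cos(2*t)/2; evaluating from 0 to pi: ∫_{0}^{pi} (2*t + 3) cos(2*t) dt = (1/2) - (1/2) = 0.
So ∫_{-pi}^{pi} h(t) cos(2*t) dt = 0.
Hence Re(c_{2}) = (1/(2*pi))·(0) = 0.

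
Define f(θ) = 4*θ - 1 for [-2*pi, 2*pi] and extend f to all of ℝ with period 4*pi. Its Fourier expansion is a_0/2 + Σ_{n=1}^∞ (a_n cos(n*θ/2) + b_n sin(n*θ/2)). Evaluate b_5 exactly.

16/5

b_5 = (1/(2*pi)) ∫_{-2*pi}^{2*pi} f(θ) sin(5*θ/2) dθ.
Integrating by parts (boundary term plus one more integral), an antiderivative of (4*θ - 1) sin(5*θ/2) is -8*θ*cos(5*θ/2)/5 + 16*sin(5*θ/2)/25 + 2*cos(5*θ/2)/5; evaluating from -2*pi to 2*pi: ∫_{-2*pi}^{2*pi} (4*θ - 1) sin(5*θ/2) dθ = (-2/5 + 16*pi/5) - (-16*pi/5 - 2/5) = 32*pi/5.
Hence b_5 = (1/(2*pi))·(32*pi/5) = 16/5.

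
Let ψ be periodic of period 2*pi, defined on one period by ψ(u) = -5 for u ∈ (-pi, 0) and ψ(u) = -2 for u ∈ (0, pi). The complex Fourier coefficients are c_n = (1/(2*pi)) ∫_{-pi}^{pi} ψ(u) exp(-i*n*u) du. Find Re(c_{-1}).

Since ψ is real-valued, Re(c_{-1}) = (1/(2*pi)) ∫_{-pi}^{pi} ψ(u) cos(-u) du = a_{1}/2.
Split the integral at the breakpoints.
Directly, an antiderivative of (-5) cos(-u) is -5*sin(u); evaluating from -pi to 0: ∫_{-pi}^{0} (-5) cos(-u) du = (0) - (0) = 0.
Directly, an antiderivative of (-2) cos(-u) is -2*sin(u); evaluating from 0 to pi: ∫_{0}^{pi} (-2) cos(-u) du = (0) - (0) = 0.
So ∫_{-pi}^{pi} ψ(u) cos(-u) du = 0.
Hence Re(c_{-1}) = (1/(2*pi))·(0) = 0.

0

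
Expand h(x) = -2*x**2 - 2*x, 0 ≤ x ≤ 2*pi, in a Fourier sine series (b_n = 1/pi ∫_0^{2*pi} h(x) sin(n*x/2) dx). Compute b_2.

4 + 8*pi

b_2 = 1/pi ∫_0^{2*pi} (-2*x**2 - 2*x) sin(x) dx.
Integrating by parts twice (tabular method), an antiderivative of (-2*x**2 - 2*x) sin(x) is 2*x**2*cos(x) - 4*x*sin(x) + 2*x*cos(x) - 2*sin(x) - 4*cos(x); evaluating from 0 to 2*pi: ∫_{0}^{2*pi} (-2*x**2 - 2*x) sin(x) dx = (-4 + 4*pi + 8*pi**2) - (-4) = 4*pi*(1 + 2*pi).
Hence b_2 = (1/pi)·(4*pi*(1 + 2*pi)) = 4 + 8*pi.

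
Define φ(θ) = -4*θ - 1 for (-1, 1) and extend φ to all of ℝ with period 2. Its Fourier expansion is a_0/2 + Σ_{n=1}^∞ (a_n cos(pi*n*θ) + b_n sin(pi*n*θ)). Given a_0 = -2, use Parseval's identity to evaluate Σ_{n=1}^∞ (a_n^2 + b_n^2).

32/3

Parseval: a_0^2/2 + Σ_{n≥1} (a_n^2+b_n^2) = ∫_{-1}^{1} φ(θ)^2 dθ = 38/3.
Subtract a_0^2/2 = 2: Σ (a_n^2+b_n^2) = 32/3.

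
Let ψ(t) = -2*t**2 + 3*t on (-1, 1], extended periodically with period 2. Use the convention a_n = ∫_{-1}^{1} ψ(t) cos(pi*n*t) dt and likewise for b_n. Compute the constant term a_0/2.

a_0 = ∫_{-1}^{1} ψ(t) dt = -4/3.
So the constant term a_0/2 = -2/3.

-2/3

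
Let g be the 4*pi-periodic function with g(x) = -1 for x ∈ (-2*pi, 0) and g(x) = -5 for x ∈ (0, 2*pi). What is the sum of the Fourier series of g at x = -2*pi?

-3

At x = -2*pi the one-sided limits are g(-2*pi^-) = -5 and g(-2*pi^+) = -1.
By Dirichlet's theorem the series converges to their average, [(-5) + (-1)]/2 = -3.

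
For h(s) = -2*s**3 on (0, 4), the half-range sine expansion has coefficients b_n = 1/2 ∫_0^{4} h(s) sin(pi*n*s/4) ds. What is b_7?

b_7 = 1/2 ∫_0^{4} (-2*s**3) sin(7*pi*s/4) ds.
Integrating by parts three times (tabular method), an antiderivative of (-2*s**3) sin(7*pi*s/4) is 8*s**3*cos(7*pi*s/4)/(7*pi) - 96*s**2*sin(7*pi*s/4)/(49*pi**2) - 768*s*cos(7*pi*s/4)/(343*pi**3) + 3072*sin(7*pi*s/4)/(2401*pi**4); evaluating from 0 to 4: ∫_{0}^{4} (-2*s**3) sin(7*pi*s/4) ds = (512*(6 - 49*pi**2)/(343*pi**3)) - (0) = 512*(6 - 49*pi**2)/(343*pi**3).
Hence b_7 = (1/2)·(512*(6 - 49*pi**2)/(343*pi**3)) = 256*(6 - 49*pi**2)/(343*pi**3).

256*(6 - 49*pi**2)/(343*pi**3)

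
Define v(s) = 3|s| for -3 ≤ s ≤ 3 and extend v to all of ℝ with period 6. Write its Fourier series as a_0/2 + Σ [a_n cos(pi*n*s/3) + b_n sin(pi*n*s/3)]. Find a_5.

a_5 = 1/3 ∫_{-3}^{3} v(s) cos(5*pi*s/3) ds.
v is even and cos(5*pi*s/3) is even, so the integrand is even and a_5 = 2/3 ∫_0^{3} v(s) cos(5*pi*s/3) ds.
Integrating by parts (boundary term plus one more integral), an antiderivative of (3*s) cos(5*pi*s/3) is 9*s*sin(5*pi*s/3)/(5*pi) + 27*cos(5*pi*s/3)/(25*pi**2); evaluating from 0 to 3: ∫_{0}^{3} (3*s) cos(5*pi*s/3) ds = (-27/(25*pi**2)) - (27/(25*pi**2)) = -54/(25*pi**2).
Hence a_5 = (2/3)·(-54/(25*pi**2)) = -36/(25*pi**2).

-36/(25*pi**2)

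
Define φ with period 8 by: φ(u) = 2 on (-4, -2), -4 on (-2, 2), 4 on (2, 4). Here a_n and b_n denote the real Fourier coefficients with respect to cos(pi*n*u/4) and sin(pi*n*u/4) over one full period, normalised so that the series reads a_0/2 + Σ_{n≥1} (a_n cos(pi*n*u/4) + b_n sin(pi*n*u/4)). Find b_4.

0

b_4 = 1/4 ∫_{-4}^{4} φ(u) sin(pi*u) du.
Split the integral at the breakpoints.
Directly, an antiderivative of (2) sin(pi*u) is -2*cos(pi*u)/pi; evaluating from -4 to -2: ∫_{-4}^{-2} (2) sin(pi*u) du = (-2/pi) - (-2/pi) = 0.
Directly, an antiderivative of (-4) sin(pi*u) is 4*cos(pi*u)/pi; evaluating from -2 to 2: ∫_{-2}^{2} (-4) sin(pi*u) du = (4/pi) - (4/pi) = 0.
Directly, an antiderivative of (4) sin(pi*u) is -4*cos(pi*u)/pi; evaluating from 2 to 4: ∫_{2}^{4} (4) sin(pi*u) du = (-4/pi) - (-4/pi) = 0.
Summing the pieces and multiplying by (1/4) gives b_4 = 0.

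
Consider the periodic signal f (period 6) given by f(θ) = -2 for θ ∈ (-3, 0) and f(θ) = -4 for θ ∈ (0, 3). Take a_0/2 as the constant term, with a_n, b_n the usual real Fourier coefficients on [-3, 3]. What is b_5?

-4/(5*pi)

b_5 = 1/3 ∫_{-3}^{3} f(θ) sin(5*pi*θ/3) dθ.
Split the integral at the breakpoints.
Directly, an antiderivative of (-2) sin(5*pi*θ/3) is 6*cos(5*pi*θ/3)/(5*pi); evaluating from -3 to 0: ∫_{-3}^{0} (-2) sin(5*pi*θ/3) dθ = (6/(5*pi)) - (-6/(5*pi)) = 12/(5*pi).
Directly, an antiderivative of (-4) sin(5*pi*θ/3) is 12*cos(5*pi*θ/3)/(5*pi); evaluating from 0 to 3: ∫_{0}^{3} (-4) sin(5*pi*θ/3) dθ = (-12/(5*pi)) - (12/(5*pi)) = -24/(5*pi).
Summing the pieces and multiplying by (1/3) gives b_5 = -4/(5*pi).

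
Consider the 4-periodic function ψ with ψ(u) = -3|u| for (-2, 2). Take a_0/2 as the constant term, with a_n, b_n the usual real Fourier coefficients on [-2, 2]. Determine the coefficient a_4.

0

a_4 = 1/2 ∫_{-2}^{2} ψ(u) cos(2*pi*u) du.
ψ is even and cos(2*pi*u) is even, so the integrand is even and a_4 = ∫_0^{2} ψ(u) cos(2*pi*u) du.
Integrating by parts (boundary term plus one more integral), an antiderivative of (-3*u) cos(2*pi*u) is -3*u*sin(2*pi*u)/(2*pi) - 3*cos(2*pi*u)/(4*pi**2); evaluating from 0 to 2: ∫_{0}^{2} (-3*u) cos(2*pi*u) du = (-3/(4*pi**2)) - (-3/(4*pi**2)) = 0.
Hence a_4 = 0.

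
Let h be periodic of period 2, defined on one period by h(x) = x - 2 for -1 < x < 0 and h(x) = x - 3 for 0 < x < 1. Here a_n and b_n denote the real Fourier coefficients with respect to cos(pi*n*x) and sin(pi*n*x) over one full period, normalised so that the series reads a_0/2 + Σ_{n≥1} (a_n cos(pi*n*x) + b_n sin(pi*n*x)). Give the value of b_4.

b_4 = ∫_{-1}^{1} h(x) sin(4*pi*x) dx.
Split the integral at the breakpoints.
Integrating by parts (boundary term plus one more integral), an antiderivative of (x - 2) sin(4*pi*x) is -x*cos(4*pi*x)/(4*pi) + sin(4*pi*x)/(16*pi**2) + cos(4*pi*x)/(2*pi); evaluating from -1 to 0: ∫_{-1}^{0} (x - 2) sin(4*pi*x) dx = (1/(2*pi)) - (3/(4*pi)) = -1/(4*pi).
Integrating by parts (boundary term plus one more integral), an antiderivative of (x - 3) sin(4*pi*x) is -x*cos(4*pi*x)/(4*pi) + sin(4*pi*x)/(16*pi**2) + 3*cos(4*pi*x)/(4*pi); evaluating from 0 to 1: ∫_{0}^{1} (x - 3) sin(4*pi*x) dx = (1/(2*pi)) - (3/(4*pi)) = -1/(4*pi).
Summing the pieces gives b_4 = -1/(2*pi).

-1/(2*pi)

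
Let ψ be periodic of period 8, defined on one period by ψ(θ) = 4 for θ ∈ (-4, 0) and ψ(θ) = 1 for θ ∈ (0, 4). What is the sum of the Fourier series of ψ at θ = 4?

5/2

θ = 4 differs from θ = -4 by 1 full period(s), and the series is 8-periodic.
At θ = -4 the one-sided limits are ψ(-4^-) = 1 and ψ(-4^+) = 4.
By Dirichlet's theorem the series converges to their average, [(1) + (4)]/2 = 5/2.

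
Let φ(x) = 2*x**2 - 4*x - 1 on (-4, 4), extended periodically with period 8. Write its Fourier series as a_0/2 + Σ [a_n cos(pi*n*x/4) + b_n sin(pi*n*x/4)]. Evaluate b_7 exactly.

-32/(7*pi)

b_7 = 1/4 ∫_{-4}^{4} φ(x) sin(7*pi*x/4) dx.
Integrating by parts twice (tabular method), an antiderivative of (2*x**2 - 4*x - 1) sin(7*pi*x/4) is -8*x**2*cos(7*pi*x/4)/(7*pi) + 64*x*sin(7*pi*x/4)/(49*pi**2) + 16*x*cos(7*pi*x/4)/(7*pi) - 64*sin(7*pi*x/4)/(49*pi**2) + 256*cos(7*pi*x/4)/(343*pi**3) + 4*cos(7*pi*x/4)/(7*pi); evaluating from -4 to 4: ∫_{-4}^{4} (2*x**2 - 4*x - 1) sin(7*pi*x/4) dx = (4*(-64 + 735*pi**2)/(343*pi**3)) - (4*(-64 + 2303*pi**2)/(343*pi**3)) = -128/(7*pi).
Hence b_7 = (1/4)·(-128/(7*pi)) = -32/(7*pi).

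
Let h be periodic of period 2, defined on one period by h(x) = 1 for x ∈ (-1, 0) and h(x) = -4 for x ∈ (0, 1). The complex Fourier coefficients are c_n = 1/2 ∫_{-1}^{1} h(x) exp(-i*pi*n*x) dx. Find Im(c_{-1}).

Since h is real-valued, Im(c_{-1}) = -1/2 ∫_{-1}^{1} h(x) sin(-pi*x) dx = b_{1}/2.
Split the integral at the breakpoints.
Directly, an antiderivative of (1) sin(-pi*x) is cos(pi*x)/pi; evaluating from -1 to 0: ∫_{-1}^{0} (1) sin(-pi*x) dx = (1/pi) - (-1/pi) = 2/pi.
Directly, an antiderivative of (-4) sin(-pi*x) is -4*cos(pi*x)/pi; evaluating from 0 to 1: ∫_{0}^{1} (-4) sin(-pi*x) dx = (4/pi) - (-4/pi) = 8/pi.
So ∫_{-1}^{1} h(x) sin(-pi*x) dx = 10/pi.
Hence Im(c_{-1}) = (-1/2)·(10/pi) = -5/pi.

-5/pi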